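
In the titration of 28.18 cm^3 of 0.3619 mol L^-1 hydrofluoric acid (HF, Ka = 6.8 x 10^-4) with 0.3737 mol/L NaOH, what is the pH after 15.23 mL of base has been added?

Initial n(HF) = 0.3619 x 0.02818 = 0.01020 mol.
n(NaOH) added = 0.3737 x 0.01523 = 0.005691 mol, converting that many moles of HF to F-.
Remaining n(HF) = 0.004507 mol; n(F-) = 0.005691 mol.
By Henderson-Hasselbalch, pH = pKa + log([A^-]/[HA]) = 3.17 + log(0.005691/0.004507) = 3.17 + (+0.10) = 3.27.

3.27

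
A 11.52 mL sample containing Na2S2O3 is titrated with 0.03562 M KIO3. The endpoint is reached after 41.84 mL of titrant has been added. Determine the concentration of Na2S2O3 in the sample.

n(KIO3) = 0.03562 x 0.04184 = 0.001490 mol.
From the balanced equation, 1 mol KIO3 reacts with 6 mol Na2S2O3, so n(Na2S2O3) = 0.001490 x 6/1 = 0.008942 mol.
[Na2S2O3] = 0.008942 / 0.01152 L = 0.776 M.

0.776 M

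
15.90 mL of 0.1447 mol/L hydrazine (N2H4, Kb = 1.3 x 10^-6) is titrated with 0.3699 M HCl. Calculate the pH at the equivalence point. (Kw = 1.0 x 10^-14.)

4.55

n(N2H4) = 0.1447 x 0.01590 = 0.002301 mol; V(HCl) at equivalence = 0.002301/0.3699 = 0.006220 L.
At equivalence the base is fully converted to N2H5+; total volume = 0.02212 L, so [N2H5+] = 0.002301/0.02212 = 0.1040 M.
Ka(N2H5+) = Kw/Kb = 1.0e-14 / 1.3 x 10^-6 = 7.69e-9.
[H^+] = sqrt(Ka x [N2H5+]) = sqrt(7.69e-9 x 0.1040) = 2.83e-5 M.
pH = -log(2.83e-5) = 4.55.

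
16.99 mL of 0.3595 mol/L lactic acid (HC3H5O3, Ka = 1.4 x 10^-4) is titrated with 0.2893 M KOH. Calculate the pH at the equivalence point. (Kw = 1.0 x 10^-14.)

n(HC3H5O3) = 0.3595 x 0.01699 = 0.006108 mol; V(KOH) at equivalence = 0.006108/0.2893 = 0.02111 L.
At equivalence all the acid is converted to C3H5O3-; total volume = 0.01699 + 0.02111 = 0.03810 L, so [C3H5O3-] = 0.006108/0.03810 = 0.1603 M.
Kb = Kw/Ka = 1.0e-14 / 1.4 x 10^-4 = 7.14e-11.
[OH^-] = sqrt(Kb x [C3H5O3-]) = sqrt(7.14e-11 x 0.1603) = 3.38e-6 M.
pOH = 5.47, so pH = 14.00 - 5.47 = 8.53.

8.53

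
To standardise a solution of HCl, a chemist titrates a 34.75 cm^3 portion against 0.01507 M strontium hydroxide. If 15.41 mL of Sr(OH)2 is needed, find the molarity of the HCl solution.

n(Sr(OH)2) delivered = 0.01507 x 0.01541 = 0.0002322 mol.
The reaction is 2 HCl + 1 Sr(OH)2, so n(HCl) = 0.0002322 x 2/1 = 0.0004645 mol.
[HCl] = 0.0004645 mol / 0.03475 L = 0.0134 M.

0.0134 M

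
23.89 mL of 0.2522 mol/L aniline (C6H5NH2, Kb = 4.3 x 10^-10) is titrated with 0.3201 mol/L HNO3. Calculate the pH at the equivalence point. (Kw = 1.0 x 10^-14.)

n(C6H5NH2) = 0.2522 x 0.02389 = 0.006025 mol; V(HNO3) at equivalence = 0.006025/0.3201 = 0.01882 L.
At equivalence the base is fully converted to C6H5NH3+; total volume = 0.04271 L, so [C6H5NH3+] = 0.006025/0.04271 = 0.1411 M.
Ka(C6H5NH3+) = Kw/Kb = 1.0e-14 / 4.3 x 10^-10 = 2.33e-5.
[H^+] = sqrt(Ka x [C6H5NH3+]) = sqrt(2.33e-5 x 0.1411) = 0.00181 M.
pH = -log(0.00181) = 2.74.

2.74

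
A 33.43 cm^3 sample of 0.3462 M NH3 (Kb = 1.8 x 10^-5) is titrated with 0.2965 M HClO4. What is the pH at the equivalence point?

5.03

n(NH3) = 0.3462 x 0.03343 = 0.01157 mol; V(HClO4) at equivalence = 0.01157/0.2965 = 0.03903 L.
At equivalence the base is fully converted to NH4+; total volume = 0.07246 L, so [NH4+] = 0.01157/0.07246 = 0.1597 M.
Ka(NH4+) = Kw/Kb = 1.0e-14 / 1.8 x 10^-5 = 5.56e-10.
[H^+] = sqrt(Ka x [NH4+]) = sqrt(5.56e-10 x 0.1597) = 9.42e-6 M.
pH = -log(9.42e-6) = 5.03.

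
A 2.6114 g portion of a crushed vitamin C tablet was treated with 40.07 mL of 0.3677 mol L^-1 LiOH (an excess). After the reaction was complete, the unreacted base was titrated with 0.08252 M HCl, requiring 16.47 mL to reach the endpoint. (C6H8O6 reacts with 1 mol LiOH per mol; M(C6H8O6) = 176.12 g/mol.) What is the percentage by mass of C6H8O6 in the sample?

Total n(LiOH) added = 0.3677 x 0.04007 = 0.01473 mol.
n(HCl) used = 0.08252 x 0.01647 = 0.001359 mol, which equals the excess n(LiOH).
So n(LiOH) consumed by the sample = 0.01473 - 0.001359 = 0.01337 mol.
n(C6H8O6) = 0.01337 / 1 = 0.01337 mol.
mass C6H8O6 = 0.01337 x 176.12 = 2.356 g, so %C6H8O6 = 2.356/2.6114 x 100 = 90.2%.

90.2%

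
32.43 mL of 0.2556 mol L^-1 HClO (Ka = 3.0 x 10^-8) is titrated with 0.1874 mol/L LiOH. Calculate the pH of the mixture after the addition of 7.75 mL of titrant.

6.85

Initial n(HClO) = 0.2556 x 0.03243 = 0.008289 mol.
n(LiOH) added = 0.1874 x 0.007750 = 0.001452 mol, converting that many moles of HClO to ClO-.
Remaining n(HClO) = 0.006837 mol; n(ClO-) = 0.001452 mol.
By Henderson-Hasselbalch, pH = pKa + log([A^-]/[HA]) = 7.52 + log(0.001452/0.006837) = 7.52 + (-0.67) = 6.85.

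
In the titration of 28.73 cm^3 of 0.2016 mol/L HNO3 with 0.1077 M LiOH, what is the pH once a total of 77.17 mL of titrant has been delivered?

12.38

n(acid) = 0.2016 x 0.02873 = 0.005792 mol; n(LiOH) added = 0.1077 x 0.07717 = 0.008311 mol.
Base is in excess by 0.008311 - 0.005792 = 0.002519 mol in a total volume of 0.1059 L.
[OH^-] = 0.002519/0.1059 = 0.02379 M, so pOH = 1.62 and pH = 14.00 - 1.62 = 12.38.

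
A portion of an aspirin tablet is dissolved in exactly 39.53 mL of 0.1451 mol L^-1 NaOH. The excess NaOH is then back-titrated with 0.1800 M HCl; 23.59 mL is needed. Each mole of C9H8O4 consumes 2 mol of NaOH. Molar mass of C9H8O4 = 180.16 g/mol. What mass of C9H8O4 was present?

Total n(NaOH) added = 0.1451 x 0.03953 = 0.005736 mol.
n(HCl) used = 0.1800 x 0.02359 = 0.004246 mol, which equals the excess n(NaOH).
So n(NaOH) consumed by the sample = 0.005736 - 0.004246 = 0.001490 mol.
n(C9H8O4) = 0.001490 / 2 = 0.0007448 mol.
mass = 0.0007448 mol x 180.16 g/mol = 0.134 g.

0.134 g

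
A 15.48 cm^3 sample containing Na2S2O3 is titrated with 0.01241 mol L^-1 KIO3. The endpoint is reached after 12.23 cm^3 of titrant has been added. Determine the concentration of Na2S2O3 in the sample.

0.0588 M

n(KIO3) = 0.01241 x 0.01223 = 0.0001518 mol.
From the balanced equation, 1 mol KIO3 reacts with 6 mol Na2S2O3, so n(Na2S2O3) = 0.0001518 x 6/1 = 0.0009106 mol.
[Na2S2O3] = 0.0009106 / 0.01548 L = 0.0588 M.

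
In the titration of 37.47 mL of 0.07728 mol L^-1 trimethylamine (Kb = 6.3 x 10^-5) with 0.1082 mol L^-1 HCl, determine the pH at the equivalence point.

n((CH3)3N) = 0.07728 x 0.03747 = 0.002896 mol; V(HCl) at equivalence = 0.002896/0.1082 = 0.02676 L.
At equivalence the base is fully converted to (CH3)3NH+; total volume = 0.06423 L, so [(CH3)3NH+] = 0.002896/0.06423 = 0.04508 M.
Ka((CH3)3NH+) = Kw/Kb = 1.0e-14 / 6.3 x 10^-5 = 1.59e-10.
[H^+] = sqrt(Ka x [(CH3)3NH+]) = sqrt(1.59e-10 x 0.04508) = 2.68e-6 M.
pH = -log(2.68e-6) = 5.57.

5.57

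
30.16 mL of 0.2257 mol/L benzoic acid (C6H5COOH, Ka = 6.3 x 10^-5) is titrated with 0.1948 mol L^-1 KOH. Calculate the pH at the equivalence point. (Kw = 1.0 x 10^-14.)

8.61

n(C6H5COOH) = 0.2257 x 0.03016 = 0.006807 mol; V(KOH) at equivalence = 0.006807/0.1948 = 0.03494 L.
At equivalence all the acid is converted to C6H5COO-; total volume = 0.03016 + 0.03494 = 0.06510 L, so [C6H5COO-] = 0.006807/0.06510 = 0.1046 M.
Kb = Kw/Ka = 1.0e-14 / 6.3 x 10^-5 = 1.59e-10.
[OH^-] = sqrt(Kb x [C6H5COO-]) = sqrt(1.59e-10 x 0.1046) = 4.07e-6 M.
pOH = 5.39, so pH = 14.00 - 5.39 = 8.61.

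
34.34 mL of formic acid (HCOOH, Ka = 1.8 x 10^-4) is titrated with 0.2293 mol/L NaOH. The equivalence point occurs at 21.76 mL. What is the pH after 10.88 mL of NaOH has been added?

3.74

10.88 mL is exactly half the equivalence volume (21.76/2), i.e. the half-equivalence point.
There, n(HA) = n(A^-), so pH = pKa = -log(1.8 x 10^-4) = 3.74.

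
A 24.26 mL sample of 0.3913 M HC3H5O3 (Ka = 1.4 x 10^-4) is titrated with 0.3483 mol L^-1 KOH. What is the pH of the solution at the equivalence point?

n(HC3H5O3) = 0.3913 x 0.02426 = 0.009493 mol; V(KOH) at equivalence = 0.009493/0.3483 = 0.02726 L.
At equivalence all the acid is converted to C3H5O3-; total volume = 0.02426 + 0.02726 = 0.05152 L, so [C3H5O3-] = 0.009493/0.05152 = 0.1843 M.
Kb = Kw/Ka = 1.0e-14 / 1.4 x 10^-4 = 7.14e-11.
[OH^-] = sqrt(Kb x [C3H5O3-]) = sqrt(7.14e-11 x 0.1843) = 3.63e-6 M.
pOH = 5.44, so pH = 14.00 - 5.44 = 8.56.

8.56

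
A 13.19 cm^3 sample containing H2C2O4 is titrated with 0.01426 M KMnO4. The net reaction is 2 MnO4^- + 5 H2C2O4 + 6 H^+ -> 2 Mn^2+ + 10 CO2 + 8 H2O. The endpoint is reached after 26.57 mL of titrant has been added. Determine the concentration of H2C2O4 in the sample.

n(KMnO4) = 0.01426 x 0.02657 = 0.0003789 mol.
From the balanced equation, 2 mol KMnO4 reacts with 5 mol H2C2O4, so n(H2C2O4) = 0.0003789 x 5/2 = 0.0009472 mol.
[H2C2O4] = 0.0009472 / 0.01319 L = 0.0718 M.

0.0718 M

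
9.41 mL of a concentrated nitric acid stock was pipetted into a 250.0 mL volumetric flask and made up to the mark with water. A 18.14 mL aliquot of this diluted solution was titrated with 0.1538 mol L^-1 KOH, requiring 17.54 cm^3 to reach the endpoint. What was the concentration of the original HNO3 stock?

n(KOH) = 0.1538 x 0.01754 = 0.002698 mol.
n(HNO3) in the aliquot = 0.002698 mol.
[diluted HNO3] = 0.002698 / 0.01814 = 0.1487 M.
Dilution factor = 250.0/9.410 = 26.57, so [stock] = 0.1487 x 26.57 = 3.95 M.

3.95 M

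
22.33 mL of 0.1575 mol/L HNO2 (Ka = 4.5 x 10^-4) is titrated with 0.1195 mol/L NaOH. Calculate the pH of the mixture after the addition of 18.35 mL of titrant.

Initial n(HNO2) = 0.1575 x 0.02233 = 0.003517 mol.
n(NaOH) added = 0.1195 x 0.01835 = 0.002193 mol, converting that many moles of HNO2 to NO2-.
Remaining n(HNO2) = 0.001324 mol; n(NO2-) = 0.002193 mol.
By Henderson-Hasselbalch, pH = pKa + log([A^-]/[HA]) = 3.35 + log(0.002193/0.001324) = 3.35 + (+0.22) = 3.57.

3.57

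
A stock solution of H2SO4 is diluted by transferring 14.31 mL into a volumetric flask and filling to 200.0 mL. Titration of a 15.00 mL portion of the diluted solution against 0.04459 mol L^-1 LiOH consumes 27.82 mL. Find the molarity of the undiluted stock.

n(LiOH) = 0.04459 x 0.02782 = 0.001240 mol.
n(H2SO4) in the aliquot = 0.001240 x 1/2 = 0.0006202 mol.
[diluted H2SO4] = 0.0006202 / 0.01500 = 0.04135 M.
Dilution factor = 200.0/14.31 = 13.98, so [stock] = 0.04135 x 13.98 = 0.578 M.

0.578 M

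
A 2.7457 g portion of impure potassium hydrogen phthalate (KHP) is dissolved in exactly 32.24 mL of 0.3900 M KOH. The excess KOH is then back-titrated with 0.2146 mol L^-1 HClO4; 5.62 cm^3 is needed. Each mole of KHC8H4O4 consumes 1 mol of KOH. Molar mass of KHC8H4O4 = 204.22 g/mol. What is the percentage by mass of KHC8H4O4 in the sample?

Total n(KOH) added = 0.3900 x 0.03224 = 0.01257 mol.
n(HClO4) used = 0.2146 x 0.005620 = 0.001206 mol, which equals the excess n(KOH).
So n(KOH) consumed by the sample = 0.01257 - 0.001206 = 0.01137 mol.
n(KHC8H4O4) = 0.01137 / 1 = 0.01137 mol.
mass KHC8H4O4 = 0.01137 x 204.22 = 2.321 g, so %KHC8H4O4 = 2.321/2.7457 x 100 = 84.5%.

84.5%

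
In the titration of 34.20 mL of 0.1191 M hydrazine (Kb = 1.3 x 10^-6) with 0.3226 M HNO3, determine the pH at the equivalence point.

4.59

n(N2H4) = 0.1191 x 0.03420 = 0.004073 mol; V(HNO3) at equivalence = 0.004073/0.3226 = 0.01263 L.
At equivalence the base is fully converted to N2H5+; total volume = 0.04683 L, so [N2H5+] = 0.004073/0.04683 = 0.08699 M.
Ka(N2H5+) = Kw/Kb = 1.0e-14 / 1.3 x 10^-6 = 7.69e-9.
[H^+] = sqrt(Ka x [N2H5+]) = sqrt(7.69e-9 x 0.08699) = 2.59e-5 M.
pH = -log(2.59e-5) = 4.59.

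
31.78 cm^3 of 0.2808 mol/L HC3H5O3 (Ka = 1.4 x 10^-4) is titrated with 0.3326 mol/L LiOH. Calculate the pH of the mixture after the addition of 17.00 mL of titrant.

4.09

Initial n(HC3H5O3) = 0.2808 x 0.03178 = 0.008924 mol.
n(LiOH) added = 0.3326 x 0.01700 = 0.005654 mol, converting that many moles of HC3H5O3 to C3H5O3-.
Remaining n(HC3H5O3) = 0.003270 mol; n(C3H5O3-) = 0.005654 mol.
By Henderson-Hasselbalch, pH = pKa + log([A^-]/[HA]) = 3.85 + log(0.005654/0.003270) = 3.85 + (+0.24) = 4.09.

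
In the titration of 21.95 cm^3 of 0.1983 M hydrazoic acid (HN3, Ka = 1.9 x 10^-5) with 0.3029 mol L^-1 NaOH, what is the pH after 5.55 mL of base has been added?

4.52

Initial n(HN3) = 0.1983 x 0.02195 = 0.004353 mol.
n(NaOH) added = 0.3029 x 0.005550 = 0.001681 mol, converting that many moles of HN3 to N3-.
Remaining n(HN3) = 0.002672 mol; n(N3-) = 0.001681 mol.
By Henderson-Hasselbalch, pH = pKa + log([A^-]/[HA]) = 4.72 + log(0.001681/0.002672) = 4.72 + (-0.20) = 4.52.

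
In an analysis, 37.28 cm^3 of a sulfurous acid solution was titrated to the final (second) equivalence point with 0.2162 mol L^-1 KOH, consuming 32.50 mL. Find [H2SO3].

0.0942 M

n(KOH) = 0.2162 x 0.03250 = 0.007027 mol.
At the final (second) equivalence point, 2 mol OH^- react per mol H2SO3, so n(H2SO3) = 0.007027 / 2 = 0.003513 mol.
[H2SO3] = 0.003513 / 0.03728 L = 0.0942 M.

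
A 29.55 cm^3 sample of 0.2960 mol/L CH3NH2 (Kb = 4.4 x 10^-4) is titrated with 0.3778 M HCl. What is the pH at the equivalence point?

5.71

n(CH3NH2) = 0.2960 x 0.02955 = 0.008747 mol; V(HCl) at equivalence = 0.008747/0.3778 = 0.02315 L.
At equivalence the base is fully converted to CH3NH3+; total volume = 0.05270 L, so [CH3NH3+] = 0.008747/0.05270 = 0.1660 M.
Ka(CH3NH3+) = Kw/Kb = 1.0e-14 / 4.4 x 10^-4 = 2.27e-11.
[H^+] = sqrt(Ka x [CH3NH3+]) = sqrt(2.27e-11 x 0.1660) = 1.94e-6 M.
pH = -log(1.94e-6) = 5.71.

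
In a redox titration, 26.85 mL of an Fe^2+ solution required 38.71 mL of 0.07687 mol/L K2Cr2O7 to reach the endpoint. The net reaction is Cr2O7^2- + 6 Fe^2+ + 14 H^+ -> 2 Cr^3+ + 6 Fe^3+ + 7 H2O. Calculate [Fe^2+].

n(K2Cr2O7) = 0.07687 x 0.03871 = 0.002976 mol.
From the balanced equation, 1 mol K2Cr2O7 reacts with 6 mol Fe^2+, so n(Fe^2+) = 0.002976 x 6/1 = 0.01785 mol.
[Fe^2+] = 0.01785 / 0.02685 L = 0.665 M.

0.665 M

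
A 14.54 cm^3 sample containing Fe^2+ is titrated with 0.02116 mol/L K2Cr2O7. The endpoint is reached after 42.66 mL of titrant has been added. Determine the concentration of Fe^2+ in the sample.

n(K2Cr2O7) = 0.02116 x 0.04266 = 0.0009027 mol.
From the balanced equation, 1 mol K2Cr2O7 reacts with 6 mol Fe^2+, so n(Fe^2+) = 0.0009027 x 6/1 = 0.005416 mol.
[Fe^2+] = 0.005416 / 0.01454 L = 0.372 M.

0.372 M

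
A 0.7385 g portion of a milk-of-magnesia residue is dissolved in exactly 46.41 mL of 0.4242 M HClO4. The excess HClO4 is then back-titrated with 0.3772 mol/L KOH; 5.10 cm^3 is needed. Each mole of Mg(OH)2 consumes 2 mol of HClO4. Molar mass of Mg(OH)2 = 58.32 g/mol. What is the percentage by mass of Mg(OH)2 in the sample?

Total n(HClO4) added = 0.4242 x 0.04641 = 0.01969 mol.
n(KOH) used = 0.3772 x 0.005100 = 0.001924 mol, which equals the excess n(HClO4).
So n(HClO4) consumed by the sample = 0.01969 - 0.001924 = 0.01776 mol.
n(Mg(OH)2) = 0.01776 / 2 = 0.008882 mol.
mass Mg(OH)2 = 0.008882 x 58.32 = 0.5180 g, so %Mg(OH)2 = 0.5180/0.7385 x 100 = 70.1%.

70.1%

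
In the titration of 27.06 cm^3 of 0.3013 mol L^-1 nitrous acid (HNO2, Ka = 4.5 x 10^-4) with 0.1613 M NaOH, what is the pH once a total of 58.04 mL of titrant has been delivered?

12.15

n(acid) = 0.3013 x 0.02706 = 0.008153 mol; n(NaOH) added = 0.1613 x 0.05804 = 0.009362 mol.
Base is in excess by 0.009362 - 0.008153 = 0.001209 mol in a total volume of 0.08510 L.
[OH^-] = 0.001209/0.08510 = 0.01420 M, so pOH = 1.85 and pH = 14.00 - 1.85 = 12.15.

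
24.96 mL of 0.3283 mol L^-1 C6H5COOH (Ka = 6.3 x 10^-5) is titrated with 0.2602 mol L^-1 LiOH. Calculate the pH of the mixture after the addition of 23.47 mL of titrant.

4.67

Initial n(C6H5COOH) = 0.3283 x 0.02496 = 0.008194 mol.
n(LiOH) added = 0.2602 x 0.02347 = 0.006107 mol, converting that many moles of C6H5COOH to C6H5COO-.
Remaining n(C6H5COOH) = 0.002087 mol; n(C6H5COO-) = 0.006107 mol.
By Henderson-Hasselbalch, pH = pKa + log([A^-]/[HA]) = 4.20 + log(0.006107/0.002087) = 4.20 + (+0.47) = 4.67.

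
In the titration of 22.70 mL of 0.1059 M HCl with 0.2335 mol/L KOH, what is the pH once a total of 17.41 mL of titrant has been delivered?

12.62

n(acid) = 0.1059 x 0.02270 = 0.002404 mol; n(KOH) added = 0.2335 x 0.01741 = 0.004065 mol.
Base is in excess by 0.004065 - 0.002404 = 0.001661 mol in a total volume of 0.04011 L.
[OH^-] = 0.001661/0.04011 = 0.04142 M, so pOH = 1.38 and pH = 14.00 - 1.38 = 12.62.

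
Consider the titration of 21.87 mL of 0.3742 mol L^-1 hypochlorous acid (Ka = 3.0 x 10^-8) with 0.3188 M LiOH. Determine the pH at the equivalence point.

10.38

n(HClO) = 0.3742 x 0.02187 = 0.008184 mol; V(LiOH) at equivalence = 0.008184/0.3188 = 0.02567 L.
At equivalence all the acid is converted to ClO-; total volume = 0.02187 + 0.02567 = 0.04754 L, so [ClO-] = 0.008184/0.04754 = 0.1721 M.
Kb = Kw/Ka = 1.0e-14 / 3.0 x 10^-8 = 3.33e-7.
[OH^-] = sqrt(Kb x [ClO-]) = sqrt(3.33e-7 x 0.1721) = 0.000240 M.
pOH = 3.62, so pH = 14.00 - 3.62 = 10.38.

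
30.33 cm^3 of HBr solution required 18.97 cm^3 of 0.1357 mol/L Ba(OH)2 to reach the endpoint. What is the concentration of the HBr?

0.170 M

n(Ba(OH)2) delivered = 0.1357 x 0.01897 = 0.002574 mol.
The reaction is 2 HBr + 1 Ba(OH)2, so n(HBr) = 0.002574 x 2/1 = 0.005148 mol.
[HBr] = 0.005148 mol / 0.03033 L = 0.170 M.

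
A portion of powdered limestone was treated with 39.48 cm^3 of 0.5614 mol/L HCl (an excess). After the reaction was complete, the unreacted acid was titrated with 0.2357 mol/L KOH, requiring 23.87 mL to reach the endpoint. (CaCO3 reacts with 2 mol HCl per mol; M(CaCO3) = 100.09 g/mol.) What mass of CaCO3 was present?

0.828 g

Total n(HCl) added = 0.5614 x 0.03948 = 0.02216 mol.
n(KOH) used = 0.2357 x 0.02387 = 0.005626 mol, which equals the excess n(HCl).
So n(HCl) consumed by the sample = 0.02216 - 0.005626 = 0.01654 mol.
n(CaCO3) = 0.01654 / 2 = 0.008269 mol.
mass = 0.008269 mol x 100.09 g/mol = 0.828 g.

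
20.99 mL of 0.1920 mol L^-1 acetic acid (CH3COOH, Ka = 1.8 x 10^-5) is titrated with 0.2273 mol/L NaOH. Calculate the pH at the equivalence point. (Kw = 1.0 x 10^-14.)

n(CH3COOH) = 0.1920 x 0.02099 = 0.004030 mol; V(NaOH) at equivalence = 0.004030/0.2273 = 0.01773 L.
At equivalence all the acid is converted to CH3COO-; total volume = 0.02099 + 0.01773 = 0.03872 L, so [CH3COO-] = 0.004030/0.03872 = 0.1041 M.
Kb = Kw/Ka = 1.0e-14 / 1.8 x 10^-5 = 5.56e-10.
[OH^-] = sqrt(Kb x [CH3COO-]) = sqrt(5.56e-10 x 0.1041) = 7.60e-6 M.
pOH = 5.12, so pH = 14.00 - 5.12 = 8.88.

8.88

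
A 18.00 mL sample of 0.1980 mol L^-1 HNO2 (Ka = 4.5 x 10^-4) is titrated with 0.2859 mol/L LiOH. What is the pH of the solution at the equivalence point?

n(HNO2) = 0.1980 x 0.01800 = 0.003564 mol; V(LiOH) at equivalence = 0.003564/0.2859 = 0.01247 L.
At equivalence all the acid is converted to NO2-; total volume = 0.01800 + 0.01247 = 0.03047 L, so [NO2-] = 0.003564/0.03047 = 0.1170 M.
Kb = Kw/Ka = 1.0e-14 / 4.5 x 10^-4 = 2.22e-11.
[OH^-] = sqrt(Kb x [NO2-]) = sqrt(2.22e-11 x 0.1170) = 1.61e-6 M.
pOH = 5.79, so pH = 14.00 - 5.79 = 8.21.

8.21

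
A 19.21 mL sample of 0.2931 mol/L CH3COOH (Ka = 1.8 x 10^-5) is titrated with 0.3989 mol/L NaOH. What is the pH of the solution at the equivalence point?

n(CH3COOH) = 0.2931 x 0.01921 = 0.005630 mol; V(NaOH) at equivalence = 0.005630/0.3989 = 0.01411 L.
At equivalence all the acid is converted to CH3COO-; total volume = 0.01921 + 0.01411 = 0.03332 L, so [CH3COO-] = 0.005630/0.03332 = 0.1690 M.
Kb = Kw/Ka = 1.0e-14 / 1.8 x 10^-5 = 5.56e-10.
[OH^-] = sqrt(Kb x [CH3COO-]) = sqrt(5.56e-10 x 0.1690) = 9.69e-6 M.
pOH = 5.01, so pH = 14.00 - 5.01 = 8.99.

8.99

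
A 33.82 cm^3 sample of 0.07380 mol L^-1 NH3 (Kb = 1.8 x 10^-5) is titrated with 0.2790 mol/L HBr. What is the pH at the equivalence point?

5.24

n(NH3) = 0.07380 x 0.03382 = 0.002496 mol; V(HBr) at equivalence = 0.002496/0.2790 = 0.008946 L.
At equivalence the base is fully converted to NH4+; total volume = 0.04277 L, so [NH4+] = 0.002496/0.04277 = 0.05836 M.
Ka(NH4+) = Kw/Kb = 1.0e-14 / 1.8 x 10^-5 = 5.56e-10.
[H^+] = sqrt(Ka x [NH4+]) = sqrt(5.56e-10 x 0.05836) = 5.69e-6 M.
pH = -log(5.69e-6) = 5.24.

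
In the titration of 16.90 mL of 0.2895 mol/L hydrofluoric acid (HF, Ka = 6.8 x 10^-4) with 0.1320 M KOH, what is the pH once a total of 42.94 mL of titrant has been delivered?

12.11

n(acid) = 0.2895 x 0.01690 = 0.004893 mol; n(KOH) added = 0.1320 x 0.04294 = 0.005668 mol.
Base is in excess by 0.005668 - 0.004893 = 0.0007755 mol in a total volume of 0.05984 L.
[OH^-] = 0.0007755/0.05984 = 0.01296 M, so pOH = 1.89 and pH = 14.00 - 1.89 = 12.11.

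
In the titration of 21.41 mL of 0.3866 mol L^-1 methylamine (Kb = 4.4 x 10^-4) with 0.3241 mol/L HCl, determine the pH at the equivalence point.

n(CH3NH2) = 0.3866 x 0.02141 = 0.008277 mol; V(HCl) at equivalence = 0.008277/0.3241 = 0.02554 L.
At equivalence the base is fully converted to CH3NH3+; total volume = 0.04695 L, so [CH3NH3+] = 0.008277/0.04695 = 0.1763 M.
Ka(CH3NH3+) = Kw/Kb = 1.0e-14 / 4.4 x 10^-4 = 2.27e-11.
[H^+] = sqrt(Ka x [CH3NH3+]) = sqrt(2.27e-11 x 0.1763) = 2.00e-6 M.
pH = -log(2.00e-6) = 5.70.

5.70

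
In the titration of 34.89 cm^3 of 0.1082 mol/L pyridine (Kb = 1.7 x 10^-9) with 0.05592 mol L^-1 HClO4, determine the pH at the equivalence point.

n(C5H5N) = 0.1082 x 0.03489 = 0.003775 mol; V(HClO4) at equivalence = 0.003775/0.05592 = 0.06751 L.
At equivalence the base is fully converted to C5H5NH+; total volume = 0.1024 L, so [C5H5NH+] = 0.003775/0.1024 = 0.03687 M.
Ka(C5H5NH+) = Kw/Kb = 1.0e-14 / 1.7 x 10^-9 = 5.88e-6.
[H^+] = sqrt(Ka x [C5H5NH+]) = sqrt(5.88e-6 x 0.03687) = 0.000466 M.
pH = -log(0.000466) = 3.33.

3.33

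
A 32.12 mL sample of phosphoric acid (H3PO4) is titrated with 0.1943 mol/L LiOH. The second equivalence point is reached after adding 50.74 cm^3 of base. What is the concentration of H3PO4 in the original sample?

n(LiOH) = 0.1943 x 0.05074 = 0.009859 mol.
At the second equivalence point, 2 mol OH^- react per mol H3PO4, so n(H3PO4) = 0.009859 / 2 = 0.004929 mol.
[H3PO4] = 0.004929 / 0.03212 L = 0.153 M.

0.153 M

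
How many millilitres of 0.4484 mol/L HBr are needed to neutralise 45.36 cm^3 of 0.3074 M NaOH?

n(NaOH) = 0.3074 mol/L x 0.04536 L = 0.01394 mol.
At equivalence n(HBr) = n(NaOH) = 0.01394 mol.
V(HBr) = 0.01394 / 0.4484 = 0.03110 L = 31.1 mL.

31.1 mL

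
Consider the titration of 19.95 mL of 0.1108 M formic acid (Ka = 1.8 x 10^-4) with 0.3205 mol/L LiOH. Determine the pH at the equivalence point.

8.33

n(HCOOH) = 0.1108 x 0.01995 = 0.002210 mol; V(LiOH) at equivalence = 0.002210/0.3205 = 0.006897 L.
At equivalence all the acid is converted to HCOO-; total volume = 0.01995 + 0.006897 = 0.02685 L, so [HCOO-] = 0.002210/0.02685 = 0.08234 M.
Kb = Kw/Ka = 1.0e-14 / 1.8 x 10^-4 = 5.56e-11.
[OH^-] = sqrt(Kb x [HCOO-]) = sqrt(5.56e-11 x 0.08234) = 2.14e-6 M.
pOH = 5.67, so pH = 14.00 - 5.67 = 8.33.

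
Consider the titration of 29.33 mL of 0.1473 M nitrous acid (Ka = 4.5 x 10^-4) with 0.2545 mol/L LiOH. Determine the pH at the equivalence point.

8.16

n(HNO2) = 0.1473 x 0.02933 = 0.004320 mol; V(LiOH) at equivalence = 0.004320/0.2545 = 0.01698 L.
At equivalence all the acid is converted to NO2-; total volume = 0.02933 + 0.01698 = 0.04631 L, so [NO2-] = 0.004320/0.04631 = 0.09330 M.
Kb = Kw/Ka = 1.0e-14 / 4.5 x 10^-4 = 2.22e-11.
[OH^-] = sqrt(Kb x [NO2-]) = sqrt(2.22e-11 x 0.09330) = 1.44e-6 M.
pOH = 5.84, so pH = 14.00 - 5.84 = 8.16.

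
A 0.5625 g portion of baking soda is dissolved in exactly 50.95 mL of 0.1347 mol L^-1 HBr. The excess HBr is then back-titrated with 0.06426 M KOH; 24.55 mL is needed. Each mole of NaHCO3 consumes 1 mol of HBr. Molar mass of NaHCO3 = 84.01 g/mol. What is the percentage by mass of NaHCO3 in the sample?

78.9%

Total n(HBr) added = 0.1347 x 0.05095 = 0.006863 mol.
n(KOH) used = 0.06426 x 0.02455 = 0.001578 mol, which equals the excess n(HBr).
So n(HBr) consumed by the sample = 0.006863 - 0.001578 = 0.005285 mol.
n(NaHCO3) = 0.005285 / 1 = 0.005285 mol.
mass NaHCO3 = 0.005285 x 84.01 = 0.4440 g, so %NaHCO3 = 0.4440/0.5625 x 100 = 78.9%.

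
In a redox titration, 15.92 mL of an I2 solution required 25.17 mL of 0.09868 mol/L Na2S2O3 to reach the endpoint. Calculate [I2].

0.0780 M

n(Na2S2O3) = 0.09868 x 0.02517 = 0.002484 mol.
From the balanced equation, 2 mol Na2S2O3 reacts with 1 mol I2, so n(I2) = 0.002484 x 1/2 = 0.001242 mol.
[I2] = 0.001242 / 0.01592 L = 0.0780 M.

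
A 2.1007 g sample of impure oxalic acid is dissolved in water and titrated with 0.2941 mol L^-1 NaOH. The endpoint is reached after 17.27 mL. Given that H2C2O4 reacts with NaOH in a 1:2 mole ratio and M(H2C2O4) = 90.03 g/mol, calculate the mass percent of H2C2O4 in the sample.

10.9%

n(NaOH) = 0.2941 x 0.01727 = 0.005079 mol.
n(H2C2O4) = 0.005079 / 2 = 0.002540 mol.
mass of H2C2O4 = 0.002540 x 90.03 = 0.2286 g.
% purity = 0.2286 / 2.1007 x 100 = 10.9%.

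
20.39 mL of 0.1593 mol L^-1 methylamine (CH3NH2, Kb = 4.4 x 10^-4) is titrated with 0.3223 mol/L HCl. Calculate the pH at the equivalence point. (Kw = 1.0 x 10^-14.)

n(CH3NH2) = 0.1593 x 0.02039 = 0.003248 mol; V(HCl) at equivalence = 0.003248/0.3223 = 0.01008 L.
At equivalence the base is fully converted to CH3NH3+; total volume = 0.03047 L, so [CH3NH3+] = 0.003248/0.03047 = 0.1066 M.
Ka(CH3NH3+) = Kw/Kb = 1.0e-14 / 4.4 x 10^-4 = 2.27e-11.
[H^+] = sqrt(Ka x [CH3NH3+]) = sqrt(2.27e-11 x 0.1066) = 1.56e-6 M.
pH = -log(1.56e-6) = 5.81.

5.81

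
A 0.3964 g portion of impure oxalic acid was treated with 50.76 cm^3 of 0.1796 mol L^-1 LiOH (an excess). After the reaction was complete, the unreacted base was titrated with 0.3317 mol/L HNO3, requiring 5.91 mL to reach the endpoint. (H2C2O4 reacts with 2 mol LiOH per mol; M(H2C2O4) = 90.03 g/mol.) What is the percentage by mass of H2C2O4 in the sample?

81.3%

Total n(LiOH) added = 0.1796 x 0.05076 = 0.009116 mol.
n(HNO3) used = 0.3317 x 0.005910 = 0.001960 mol, which equals the excess n(LiOH).
So n(LiOH) consumed by the sample = 0.009116 - 0.001960 = 0.007156 mol.
n(H2C2O4) = 0.007156 / 2 = 0.003578 mol.
mass H2C2O4 = 0.003578 x 90.03 = 0.3221 g, so %H2C2O4 = 0.3221/0.3964 x 100 = 81.3%.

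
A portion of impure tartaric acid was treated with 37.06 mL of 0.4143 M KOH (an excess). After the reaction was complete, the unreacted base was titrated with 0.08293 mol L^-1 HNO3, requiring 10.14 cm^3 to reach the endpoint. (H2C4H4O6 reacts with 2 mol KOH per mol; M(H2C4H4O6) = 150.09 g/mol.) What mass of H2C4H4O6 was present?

Total n(KOH) added = 0.4143 x 0.03706 = 0.01535 mol.
n(HNO3) used = 0.08293 x 0.01014 = 0.0008409 mol, which equals the excess n(KOH).
So n(KOH) consumed by the sample = 0.01535 - 0.0008409 = 0.01451 mol.
n(H2C4H4O6) = 0.01451 / 2 = 0.007257 mol.
mass = 0.007257 mol x 150.09 g/mol = 1.09 g.

1.09 g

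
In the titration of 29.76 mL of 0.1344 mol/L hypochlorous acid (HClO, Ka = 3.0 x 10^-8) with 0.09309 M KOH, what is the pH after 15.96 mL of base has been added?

7.29

Initial n(HClO) = 0.1344 x 0.02976 = 0.004000 mol.
n(KOH) added = 0.09309 x 0.01596 = 0.001486 mol, converting that many moles of HClO to ClO-.
Remaining n(HClO) = 0.002514 mol; n(ClO-) = 0.001486 mol.
By Henderson-Hasselbalch, pH = pKa + log([A^-]/[HA]) = 7.52 + log(0.001486/0.002514) = 7.52 + (-0.23) = 7.29.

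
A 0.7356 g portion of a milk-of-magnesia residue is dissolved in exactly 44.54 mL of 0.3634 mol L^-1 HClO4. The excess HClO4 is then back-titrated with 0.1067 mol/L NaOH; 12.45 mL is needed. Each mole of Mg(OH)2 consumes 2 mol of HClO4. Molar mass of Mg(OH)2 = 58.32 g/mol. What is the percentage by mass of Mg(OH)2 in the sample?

Total n(HClO4) added = 0.3634 x 0.04454 = 0.01619 mol.
n(NaOH) used = 0.1067 x 0.01245 = 0.001328 mol, which equals the excess n(HClO4).
So n(HClO4) consumed by the sample = 0.01619 - 0.001328 = 0.01486 mol.
n(Mg(OH)2) = 0.01486 / 2 = 0.007429 mol.
mass Mg(OH)2 = 0.007429 x 58.32 = 0.4332 g, so %Mg(OH)2 = 0.4332/0.7356 x 100 = 58.9%.

58.9%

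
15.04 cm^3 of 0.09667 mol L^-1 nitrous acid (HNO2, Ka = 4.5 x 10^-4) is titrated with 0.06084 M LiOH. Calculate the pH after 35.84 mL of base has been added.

12.15

n(acid) = 0.09667 x 0.01504 = 0.001454 mol; n(LiOH) added = 0.06084 x 0.03584 = 0.002181 mol.
Base is in excess by 0.002181 - 0.001454 = 0.0007266 mol in a total volume of 0.05088 L.
[OH^-] = 0.0007266/0.05088 = 0.01428 M, so pOH = 1.85 and pH = 14.00 - 1.85 = 12.15.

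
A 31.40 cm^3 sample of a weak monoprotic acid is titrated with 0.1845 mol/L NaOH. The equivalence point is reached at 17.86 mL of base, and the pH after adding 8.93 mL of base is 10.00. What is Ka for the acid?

1.0 x 10^-10

8.93 mL is half of the equivalence volume, so this is the half-equivalence point where [HA] = [A^-].
At half-equivalence pH = pKa, so pKa = 10.00.
Ka = 10^(-10.00) = 1.0 x 10^-10.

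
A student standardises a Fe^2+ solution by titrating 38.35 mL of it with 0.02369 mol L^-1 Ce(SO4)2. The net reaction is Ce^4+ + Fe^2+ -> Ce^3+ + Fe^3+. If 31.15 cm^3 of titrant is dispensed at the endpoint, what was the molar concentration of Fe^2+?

0.0192 M

n(Ce(SO4)2) = 0.02369 x 0.03115 = 0.0007379 mol.
From the balanced equation, 1 mol Ce(SO4)2 reacts with 1 mol Fe^2+, so n(Fe^2+) = 0.0007379 x 1/1 = 0.0007379 mol.
[Fe^2+] = 0.0007379 / 0.03835 L = 0.0192 M.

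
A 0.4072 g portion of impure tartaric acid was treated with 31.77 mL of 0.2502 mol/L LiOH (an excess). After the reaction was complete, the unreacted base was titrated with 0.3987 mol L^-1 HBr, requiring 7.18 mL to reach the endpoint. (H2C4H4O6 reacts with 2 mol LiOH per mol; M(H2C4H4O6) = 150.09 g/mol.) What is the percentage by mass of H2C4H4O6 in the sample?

Total n(LiOH) added = 0.2502 x 0.03177 = 0.007949 mol.
n(HBr) used = 0.3987 x 0.007180 = 0.002863 mol, which equals the excess n(LiOH).
So n(LiOH) consumed by the sample = 0.007949 - 0.002863 = 0.005086 mol.
n(H2C4H4O6) = 0.005086 / 2 = 0.002543 mol.
mass H2C4H4O6 = 0.002543 x 150.09 = 0.3817 g, so %H2C4H4O6 = 0.3817/0.4072 x 100 = 93.7%.

93.7%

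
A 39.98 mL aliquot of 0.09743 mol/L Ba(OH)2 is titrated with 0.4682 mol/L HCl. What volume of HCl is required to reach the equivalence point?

16.6 mL

n(Ba(OH)2) = 0.09743 mol/L x 0.03998 L = 0.003895 mol.
The neutralisation is 1 Ba(OH)2 : 2 HCl, so n(HCl) = 0.003895 x 2/1 = 0.007791 mol.
V(HCl) = 0.007791 / 0.4682 = 0.01664 L = 16.6 mL.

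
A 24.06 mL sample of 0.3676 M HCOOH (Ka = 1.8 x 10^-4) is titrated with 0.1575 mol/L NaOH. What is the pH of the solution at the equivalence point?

n(HCOOH) = 0.3676 x 0.02406 = 0.008844 mol; V(NaOH) at equivalence = 0.008844/0.1575 = 0.05616 L.
At equivalence all the acid is converted to HCOO-; total volume = 0.02406 + 0.05616 = 0.08022 L, so [HCOO-] = 0.008844/0.08022 = 0.1103 M.
Kb = Kw/Ka = 1.0e-14 / 1.8 x 10^-4 = 5.56e-11.
[OH^-] = sqrt(Kb x [HCOO-]) = sqrt(5.56e-11 x 0.1103) = 2.47e-6 M.
pOH = 5.61, so pH = 14.00 - 5.61 = 8.39.

8.39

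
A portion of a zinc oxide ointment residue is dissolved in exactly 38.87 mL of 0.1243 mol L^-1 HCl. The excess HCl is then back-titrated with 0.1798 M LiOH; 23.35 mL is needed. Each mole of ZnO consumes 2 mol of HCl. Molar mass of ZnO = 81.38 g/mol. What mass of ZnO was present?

Total n(HCl) added = 0.1243 x 0.03887 = 0.004832 mol.
n(LiOH) used = 0.1798 x 0.02335 = 0.004198 mol, which equals the excess n(HCl).
So n(HCl) consumed by the sample = 0.004832 - 0.004198 = 0.0006332 mol.
n(ZnO) = 0.0006332 / 2 = 0.0003166 mol.
mass = 0.0003166 mol x 81.38 g/mol = 0.0258 g.

0.0258 g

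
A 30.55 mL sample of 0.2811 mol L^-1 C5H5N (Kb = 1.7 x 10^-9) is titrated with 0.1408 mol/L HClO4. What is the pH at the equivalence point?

3.13

n(C5H5N) = 0.2811 x 0.03055 = 0.008588 mol; V(HClO4) at equivalence = 0.008588/0.1408 = 0.06099 L.
At equivalence the base is fully converted to C5H5NH+; total volume = 0.09154 L, so [C5H5NH+] = 0.008588/0.09154 = 0.09381 M.
Ka(C5H5NH+) = Kw/Kb = 1.0e-14 / 1.7 x 10^-9 = 5.88e-6.
[H^+] = sqrt(Ka x [C5H5NH+]) = sqrt(5.88e-6 x 0.09381) = 0.000743 M.
pH = -log(0.000743) = 3.13.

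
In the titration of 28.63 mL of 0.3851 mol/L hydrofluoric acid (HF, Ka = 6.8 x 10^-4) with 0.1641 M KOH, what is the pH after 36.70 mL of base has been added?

Initial n(HF) = 0.3851 x 0.02863 = 0.01103 mol.
n(KOH) added = 0.1641 x 0.03670 = 0.006022 mol, converting that many moles of HF to F-.
Remaining n(HF) = 0.005003 mol; n(F-) = 0.006022 mol.
By Henderson-Hasselbalch, pH = pKa + log([A^-]/[HA]) = 3.17 + log(0.006022/0.005003) = 3.17 + (+0.08) = 3.25.

3.25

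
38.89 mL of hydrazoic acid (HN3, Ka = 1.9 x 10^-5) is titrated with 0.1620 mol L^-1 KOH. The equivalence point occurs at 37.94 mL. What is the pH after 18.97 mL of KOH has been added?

4.72

18.97 mL is exactly half the equivalence volume (37.94/2), i.e. the half-equivalence point.
There, n(HA) = n(A^-), so pH = pKa = -log(1.9 x 10^-5) = 4.72.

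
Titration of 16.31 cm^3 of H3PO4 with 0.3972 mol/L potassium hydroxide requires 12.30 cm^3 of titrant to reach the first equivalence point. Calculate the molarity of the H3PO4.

n(KOH) = 0.3972 x 0.01230 = 0.004886 mol.
At the first equivalence point, 1 mol OH^- react per mol H3PO4, so n(H3PO4) = 0.004886 / 1 = 0.004886 mol.
[H3PO4] = 0.004886 / 0.01631 L = 0.300 M.

0.300 M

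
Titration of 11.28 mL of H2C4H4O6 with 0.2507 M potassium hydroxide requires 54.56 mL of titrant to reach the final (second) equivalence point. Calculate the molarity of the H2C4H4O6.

n(KOH) = 0.2507 x 0.05456 = 0.01368 mol.
At the final (second) equivalence point, 2 mol OH^- react per mol H2C4H4O6, so n(H2C4H4O6) = 0.01368 / 2 = 0.006839 mol.
[H2C4H4O6] = 0.006839 / 0.01128 L = 0.606 M.

0.606 M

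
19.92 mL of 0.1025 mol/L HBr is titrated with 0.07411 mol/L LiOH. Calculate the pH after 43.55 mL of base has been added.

n(acid) = 0.1025 x 0.01992 = 0.002042 mol; n(LiOH) added = 0.07411 x 0.04355 = 0.003227 mol.
Base is in excess by 0.003227 - 0.002042 = 0.001186 mol in a total volume of 0.06347 L.
[OH^-] = 0.001186/0.06347 = 0.01868 M, so pOH = 1.73 and pH = 14.00 - 1.73 = 12.27.

12.27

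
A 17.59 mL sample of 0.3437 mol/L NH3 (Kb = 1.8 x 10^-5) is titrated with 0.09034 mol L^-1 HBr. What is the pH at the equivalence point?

5.20

n(NH3) = 0.3437 x 0.01759 = 0.006046 mol; V(HBr) at equivalence = 0.006046/0.09034 = 0.06692 L.
At equivalence the base is fully converted to NH4+; total volume = 0.08451 L, so [NH4+] = 0.006046/0.08451 = 0.07154 M.
Ka(NH4+) = Kw/Kb = 1.0e-14 / 1.8 x 10^-5 = 5.56e-10.
[H^+] = sqrt(Ka x [NH4+]) = sqrt(5.56e-10 x 0.07154) = 6.30e-6 M.
pH = -log(6.30e-6) = 5.20.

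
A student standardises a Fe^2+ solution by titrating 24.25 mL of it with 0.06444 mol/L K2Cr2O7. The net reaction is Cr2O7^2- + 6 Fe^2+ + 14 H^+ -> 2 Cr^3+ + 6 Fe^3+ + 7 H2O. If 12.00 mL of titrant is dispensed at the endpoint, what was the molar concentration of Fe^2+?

n(K2Cr2O7) = 0.06444 x 0.01200 = 0.0007733 mol.
From the balanced equation, 1 mol K2Cr2O7 reacts with 6 mol Fe^2+, so n(Fe^2+) = 0.0007733 x 6/1 = 0.004640 mol.
[Fe^2+] = 0.004640 / 0.02425 L = 0.191 M.

0.191 M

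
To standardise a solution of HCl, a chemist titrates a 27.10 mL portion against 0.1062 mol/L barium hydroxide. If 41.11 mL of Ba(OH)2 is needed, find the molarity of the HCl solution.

0.322 M

n(Ba(OH)2) delivered = 0.1062 x 0.04111 = 0.004366 mol.
The reaction is 2 HCl + 1 Ba(OH)2, so n(HCl) = 0.004366 x 2/1 = 0.008732 mol.
[HCl] = 0.008732 mol / 0.02710 L = 0.322 M.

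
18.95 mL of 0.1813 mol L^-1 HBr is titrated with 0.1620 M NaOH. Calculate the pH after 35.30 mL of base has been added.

n(acid) = 0.1813 x 0.01895 = 0.003436 mol; n(NaOH) added = 0.1620 x 0.03530 = 0.005719 mol.
Base is in excess by 0.005719 - 0.003436 = 0.002283 mol in a total volume of 0.05425 L.
[OH^-] = 0.002283/0.05425 = 0.04208 M, so pOH = 1.38 and pH = 14.00 - 1.38 = 12.62.

12.62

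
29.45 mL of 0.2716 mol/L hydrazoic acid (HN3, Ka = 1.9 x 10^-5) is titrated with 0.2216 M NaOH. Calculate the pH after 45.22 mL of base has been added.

n(acid) = 0.2716 x 0.02945 = 0.007999 mol; n(NaOH) added = 0.2216 x 0.04522 = 0.01002 mol.
Base is in excess by 0.01002 - 0.007999 = 0.002022 mol in a total volume of 0.07467 L.
[OH^-] = 0.002022/0.07467 = 0.02708 M, so pOH = 1.57 and pH = 14.00 - 1.57 = 12.43.

12.43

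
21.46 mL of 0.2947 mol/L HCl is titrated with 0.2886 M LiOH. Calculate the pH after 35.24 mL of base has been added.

12.83

n(acid) = 0.2947 x 0.02146 = 0.006324 mol; n(LiOH) added = 0.2886 x 0.03524 = 0.01017 mol.
Base is in excess by 0.01017 - 0.006324 = 0.003846 mol in a total volume of 0.05670 L.
[OH^-] = 0.003846/0.05670 = 0.06783 M, so pOH = 1.17 and pH = 14.00 - 1.17 = 12.83.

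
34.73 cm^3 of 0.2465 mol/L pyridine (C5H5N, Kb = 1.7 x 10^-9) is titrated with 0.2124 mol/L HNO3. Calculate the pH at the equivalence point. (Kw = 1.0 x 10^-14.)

n(C5H5N) = 0.2465 x 0.03473 = 0.008561 mol; V(HNO3) at equivalence = 0.008561/0.2124 = 0.04031 L.
At equivalence the base is fully converted to C5H5NH+; total volume = 0.07504 L, so [C5H5NH+] = 0.008561/0.07504 = 0.1141 M.
Ka(C5H5NH+) = Kw/Kb = 1.0e-14 / 1.7 x 10^-9 = 5.88e-6.
[H^+] = sqrt(Ka x [C5H5NH+]) = sqrt(5.88e-6 x 0.1141) = 0.000819 M.
pH = -log(0.000819) = 3.09.

3.09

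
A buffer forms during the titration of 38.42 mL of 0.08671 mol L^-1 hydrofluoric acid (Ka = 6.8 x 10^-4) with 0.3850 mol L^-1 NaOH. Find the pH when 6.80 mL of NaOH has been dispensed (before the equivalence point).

3.73

Initial n(HF) = 0.08671 x 0.03842 = 0.003331 mol.
n(NaOH) added = 0.3850 x 0.006800 = 0.002618 mol, converting that many moles of HF to F-.
Remaining n(HF) = 0.0007134 mol; n(F-) = 0.002618 mol.
By Henderson-Hasselbalch, pH = pKa + log([A^-]/[HA]) = 3.17 + log(0.002618/0.0007134) = 3.17 + (+0.56) = 3.73.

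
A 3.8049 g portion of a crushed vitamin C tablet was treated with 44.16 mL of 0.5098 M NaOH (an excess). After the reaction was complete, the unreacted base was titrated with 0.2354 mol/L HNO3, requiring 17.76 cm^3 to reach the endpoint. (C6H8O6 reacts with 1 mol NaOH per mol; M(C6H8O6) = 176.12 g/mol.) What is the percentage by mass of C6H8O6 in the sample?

84.9%

Total n(NaOH) added = 0.5098 x 0.04416 = 0.02251 mol.
n(HNO3) used = 0.2354 x 0.01776 = 0.004181 mol, which equals the excess n(NaOH).
So n(NaOH) consumed by the sample = 0.02251 - 0.004181 = 0.01833 mol.
n(C6H8O6) = 0.01833 / 1 = 0.01833 mol.
mass C6H8O6 = 0.01833 x 176.12 = 3.229 g, so %C6H8O6 = 3.229/3.8049 x 100 = 84.9%.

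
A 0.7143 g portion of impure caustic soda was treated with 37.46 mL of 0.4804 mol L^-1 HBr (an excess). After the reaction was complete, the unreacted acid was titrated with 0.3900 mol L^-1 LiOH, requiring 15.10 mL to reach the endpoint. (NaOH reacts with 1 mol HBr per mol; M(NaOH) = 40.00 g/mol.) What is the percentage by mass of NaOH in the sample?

Total n(HBr) added = 0.4804 x 0.03746 = 0.01800 mol.
n(LiOH) used = 0.3900 x 0.01510 = 0.005889 mol, which equals the excess n(HBr).
So n(HBr) consumed by the sample = 0.01800 - 0.005889 = 0.01211 mol.
n(NaOH) = 0.01211 / 1 = 0.01211 mol.
mass NaOH = 0.01211 x 40.00 = 0.4843 g, so %NaOH = 0.4843/0.7143 x 100 = 67.8%.

67.8%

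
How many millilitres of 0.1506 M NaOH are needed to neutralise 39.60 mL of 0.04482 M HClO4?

11.8 mL

n(HClO4) = 0.04482 mol/L x 0.03960 L = 0.001775 mol.
At equivalence n(NaOH) = n(HClO4) = 0.001775 mol.
V(NaOH) = 0.001775 / 0.1506 = 0.01179 L = 11.8 mL.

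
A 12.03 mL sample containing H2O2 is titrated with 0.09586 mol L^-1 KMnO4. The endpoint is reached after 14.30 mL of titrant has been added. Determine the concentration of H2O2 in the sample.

0.285 M

n(KMnO4) = 0.09586 x 0.01430 = 0.001371 mol.
From the balanced equation, 2 mol KMnO4 reacts with 5 mol H2O2, so n(H2O2) = 0.001371 x 5/2 = 0.003427 mol.
[H2O2] = 0.003427 / 0.01203 L = 0.285 M.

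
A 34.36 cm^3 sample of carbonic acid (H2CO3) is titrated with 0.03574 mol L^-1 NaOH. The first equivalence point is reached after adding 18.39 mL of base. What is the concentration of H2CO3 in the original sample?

0.0191 M

n(NaOH) = 0.03574 x 0.01839 = 0.0006573 mol.
At the first equivalence point, 1 mol OH^- react per mol H2CO3, so n(H2CO3) = 0.0006573 / 1 = 0.0006573 mol.
[H2CO3] = 0.0006573 / 0.03436 L = 0.0191 M.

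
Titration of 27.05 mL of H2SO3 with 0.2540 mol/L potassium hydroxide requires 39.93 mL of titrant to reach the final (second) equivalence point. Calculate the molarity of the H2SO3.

0.187 M

n(KOH) = 0.2540 x 0.03993 = 0.01014 mol.
At the final (second) equivalence point, 2 mol OH^- react per mol H2SO3, so n(H2SO3) = 0.01014 / 2 = 0.005071 mol.
[H2SO3] = 0.005071 / 0.02705 L = 0.187 M.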